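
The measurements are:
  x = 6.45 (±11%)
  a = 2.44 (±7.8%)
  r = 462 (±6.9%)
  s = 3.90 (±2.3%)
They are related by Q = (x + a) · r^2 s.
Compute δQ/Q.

Let u = x + a = 8.89. δu = √(δx² + δa²) = √(0.503 + 0.0362) = 0.735, so δu/u = 0.0826.
Q is then a monomial in u, r, s:
δQ/Q = √((δu/u)² + (2·δr/r)² + (1·δs/s)²) = √(0.00683 + 0.0190 + 0.000529) = 0.162

0.162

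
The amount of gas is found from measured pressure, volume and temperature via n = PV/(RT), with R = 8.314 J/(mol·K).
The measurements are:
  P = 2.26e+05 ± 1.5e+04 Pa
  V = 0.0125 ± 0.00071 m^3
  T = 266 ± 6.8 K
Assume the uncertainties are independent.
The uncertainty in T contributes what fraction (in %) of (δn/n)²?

7.89%

(δn/n)² = (1·δP/P)² + (1·δV/V)² + (-1·δT/T)²
  P term: (1×0.0664)² = 0.00441
  V term: (1×0.0568)² = 0.00323
  T term: (-1×0.0256)² = 0.000654
Total = 0.00828. Share from T = 0.000654/0.00828 = 0.0789.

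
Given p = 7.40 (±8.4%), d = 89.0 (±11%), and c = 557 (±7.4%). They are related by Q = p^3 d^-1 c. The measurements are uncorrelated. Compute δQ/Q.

0.285

Products/powers → add relative errors in quadrature, weighted by exponent:
  (3·δp/p)² = (3×0.0840)² = 0.0635;  (-1·δd/d)² = (-1×0.110)² = 0.0121;  (1·δc/c)² = (1×0.0740)² = 0.00548
δQ/Q = √(0.0811) = 0.285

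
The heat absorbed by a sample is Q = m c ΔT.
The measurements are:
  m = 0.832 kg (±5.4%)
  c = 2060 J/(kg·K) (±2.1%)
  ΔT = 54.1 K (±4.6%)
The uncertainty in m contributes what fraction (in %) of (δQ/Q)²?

(δQ/Q)² = (1·δm/m)² + (1·δc/c)² + (1·δΔT/ΔT)²
  m term: (1×0.0540)² = 0.00292
  c term: (1×0.0210)² = 0.000441
  ΔT term: (1×0.0460)² = 0.00212
Total = 0.00547. Share from m = 0.00292/0.00547 = 0.533.

53.3%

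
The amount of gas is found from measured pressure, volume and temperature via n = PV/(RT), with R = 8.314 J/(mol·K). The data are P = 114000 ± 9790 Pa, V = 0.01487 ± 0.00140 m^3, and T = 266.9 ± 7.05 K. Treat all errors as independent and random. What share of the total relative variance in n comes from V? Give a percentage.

(δn/n)² = (1·δP/P)² + (1·δV/V)² + (-1·δT/T)²
  P term: (1×0.0859)² = 0.00737
  V term: (1×0.0941)² = 0.00886
  T term: (-1×0.0264)² = 0.000698
Total = 0.0169. Share from V = 0.00886/0.0169 = 0.523.

52.3%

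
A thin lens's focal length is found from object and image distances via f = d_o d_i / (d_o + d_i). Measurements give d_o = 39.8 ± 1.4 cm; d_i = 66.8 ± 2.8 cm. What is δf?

∂f/∂d_o = (d_i/(d_o+d_i))² = 0.393;  ∂f/∂d_i = (d_o/(d_o+d_i))² = 0.139
δf = √((∂f/∂d_o · δd_o)² + (∂f/∂d_i · δd_i)²) = √(0.302 + 0.152) = 0.674 cm

0.674 cm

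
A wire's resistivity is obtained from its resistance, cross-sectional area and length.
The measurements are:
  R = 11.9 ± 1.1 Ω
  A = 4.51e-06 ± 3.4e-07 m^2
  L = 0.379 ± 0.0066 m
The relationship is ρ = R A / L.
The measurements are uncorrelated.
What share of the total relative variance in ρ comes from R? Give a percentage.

58.8%

(δρ/ρ)² = (1·δR/R)² + (1·δA/A)² + (-1·δL/L)²
  R term: (1×0.0924)² = 0.00854
  A term: (1×0.0754)² = 0.00568
  L term: (-1×0.0174)² = 0.000303
Total = 0.0145. Share from R = 0.00854/0.0145 = 0.588.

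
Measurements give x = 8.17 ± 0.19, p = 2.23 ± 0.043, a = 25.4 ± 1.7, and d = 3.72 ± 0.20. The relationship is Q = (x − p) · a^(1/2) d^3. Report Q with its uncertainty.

1540 ± 259

Let u = x − p = 5.94. δu = √(δx² + δp²) = √(0.0361 + 0.00185) = 0.195, so δu/u = 0.0328.
Q is then a monomial in u, a, d:
δQ/Q = √((δu/u)² + (½·δa/a)² + (3·δd/d)²) = √(0.00108 + 0.00112 + 0.0260) = 0.168
Q = 1540, so δQ = 0.168 × 1540 = 259.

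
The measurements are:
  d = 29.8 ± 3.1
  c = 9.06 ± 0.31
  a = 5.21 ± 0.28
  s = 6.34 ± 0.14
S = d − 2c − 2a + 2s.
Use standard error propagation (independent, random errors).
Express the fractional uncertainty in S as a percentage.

23.1%

Each term contributes (cᵢ δxᵢ)² to (δS)²:
  (δd)² = 9.61;  (2·δc)² = 0.384;  (2·δa)² = 0.314;  (2·δs)² = 0.0784
δS = √(10.4) = 3.22
S = 13.9, so δS/S = 3.22/13.9 = 0.231.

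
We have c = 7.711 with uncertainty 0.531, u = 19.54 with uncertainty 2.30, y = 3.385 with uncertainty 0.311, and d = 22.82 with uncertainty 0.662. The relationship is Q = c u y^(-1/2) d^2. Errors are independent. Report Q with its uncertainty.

Q is a product of powers, so relative uncertainties combine in quadrature:
  (1·δc/c)² = (1×0.0689)² = 0.00474;  (1·δu/u)² = (1×0.118)² = 0.0139;  (−½·δy/y)² = (-0.5×0.0919)² = 0.00211;  (2·δd/d)² = (2×0.0290)² = 0.00337
δQ/Q = √(0.0241) = 0.155
Q = 42650, so δQ = 0.155 × 42650 = 6620.

42650 ± 6620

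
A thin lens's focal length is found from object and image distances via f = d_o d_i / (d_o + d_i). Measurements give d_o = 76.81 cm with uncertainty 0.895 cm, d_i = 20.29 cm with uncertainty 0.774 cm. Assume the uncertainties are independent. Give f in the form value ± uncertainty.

16.05 ± 0.486 cm

∂f/∂d_o = (d_i/(d_o+d_i))² = 0.0437;  ∂f/∂d_i = (d_o/(d_o+d_i))² = 0.626
δf = √((∂f/∂d_o · δd_o)² + (∂f/∂d_i · δd_i)²) = √(0.00153 + 0.235) = 0.486 cm
f = 16.05 cm.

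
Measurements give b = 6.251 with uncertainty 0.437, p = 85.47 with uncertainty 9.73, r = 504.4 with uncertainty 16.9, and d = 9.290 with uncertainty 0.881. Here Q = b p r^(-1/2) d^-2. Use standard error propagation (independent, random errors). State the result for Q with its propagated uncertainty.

For a monomial Q ∝ b, p, r^(-1/2), d^-2, fractional errors add in quadrature:
  (1·δb/b)² = (1×0.0699)² = 0.00489;  (1·δp/p)² = (1×0.114)² = 0.0130;  (−½·δr/r)² = (-0.5×0.0335)² = 0.000281;  (-2·δd/d)² = (-2×0.0948)² = 0.0360
δQ/Q = √(0.0541) = 0.233
Q = 0.2756, so δQ = 0.233 × 0.2756 = 0.0641.

0.2756 ± 0.0641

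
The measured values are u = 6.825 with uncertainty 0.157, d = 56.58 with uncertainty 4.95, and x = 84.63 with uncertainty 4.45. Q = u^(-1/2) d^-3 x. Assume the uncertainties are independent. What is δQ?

4.79e-05

Products/powers → add relative errors in quadrature, weighted by exponent:
  (−½·δu/u)² = (-0.5×0.0230)² = 0.000132;  (-3·δd/d)² = (-3×0.0875)² = 0.0689;  (1·δx/x)² = (1×0.0526)² = 0.00276
δQ/Q = √(0.0718) = 0.268
Q = 0.0001788, so δQ = 0.268 × 0.0001788 = 4.79e-05.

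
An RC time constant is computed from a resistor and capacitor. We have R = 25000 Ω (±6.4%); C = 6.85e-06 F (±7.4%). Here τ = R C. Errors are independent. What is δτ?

0.0168 s

For a monomial τ ∝ R, C, fractional errors add in quadrature:
  (1·δR/R)² = (1×0.0640)² = 0.00410;  (1·δC/C)² = (1×0.0740)² = 0.00548
δτ/τ = √(0.00957) = 0.0978
τ = 0.171 s, so δτ = 0.0978 × 0.171 = 0.0168 s.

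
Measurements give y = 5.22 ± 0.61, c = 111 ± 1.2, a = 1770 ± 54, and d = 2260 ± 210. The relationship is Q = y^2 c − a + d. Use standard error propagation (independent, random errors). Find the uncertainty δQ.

740

Let p = y^2·c = 3020. δp/p = √((2·δy/y)² + (1·δc/c)²) = √(0.0546 + 0.000117) = 0.234, so δp = 708.
Q = p − a + d: δQ = √(δp² + δa² + δd²) = √(5.01e+05 + 2920 + 44100) = 740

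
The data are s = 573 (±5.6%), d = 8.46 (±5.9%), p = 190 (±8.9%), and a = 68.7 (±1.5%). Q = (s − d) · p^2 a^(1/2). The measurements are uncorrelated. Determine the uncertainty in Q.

3.16e+07

Let u = s − d = 565. δu = √(δs² + δd²) = √(1030 + 0.249) = 32.1, so δu/u = 0.0568.
Q is then a monomial in u, p, a:
δQ/Q = √((δu/u)² + (2·δp/p)² + (½·δa/a)²) = √(0.00323 + 0.0317 + 5.62e-05) = 0.187
Q = 1.69e+08, so δQ = 0.187 × 1.69e+08 = 3.16e+07.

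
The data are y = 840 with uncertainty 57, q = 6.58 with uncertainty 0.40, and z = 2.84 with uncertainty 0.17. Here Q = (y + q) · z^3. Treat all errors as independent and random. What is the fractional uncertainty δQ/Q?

0.192

Let u = y + q = 847. δu = √(δy² + δq²) = √(3250 + 0.160) = 57.0, so δu/u = 0.0673.
Q is then a monomial in u, z:
δQ/Q = √((δu/u)² + (3·δz/z)²) = √(0.00453 + 0.0322) = 0.192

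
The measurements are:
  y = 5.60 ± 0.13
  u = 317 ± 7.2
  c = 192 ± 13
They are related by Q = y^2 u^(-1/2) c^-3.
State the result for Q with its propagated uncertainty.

(2.49 ± 0.519) × 10^-7

Relative error in a monomial: (δQ/Q)² = Σ (nᵢ · δxᵢ/xᵢ)².
  (2·δy/y)² = (2×0.0232)² = 0.00216;  (−½·δu/u)² = (-0.5×0.0227)² = 0.000129;  (-3·δc/c)² = (-3×0.0677)² = 0.0413
δQ/Q = √(0.0435) = 0.209
Q = 2.49e-07, so δQ = 0.209 × 2.49e-07 = 5.19e-08.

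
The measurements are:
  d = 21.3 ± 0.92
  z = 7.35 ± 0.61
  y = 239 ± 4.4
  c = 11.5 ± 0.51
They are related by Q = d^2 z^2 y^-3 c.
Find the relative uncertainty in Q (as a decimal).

Q is a product of powers, so relative uncertainties combine in quadrature:
  (2·δd/d)² = (2×0.0432)² = 0.00746;  (2·δz/z)² = (2×0.0830)² = 0.0276;  (-3·δy/y)² = (-3×0.0184)² = 0.00305;  (1·δc/c)² = (1×0.0443)² = 0.00197
δQ/Q = √(0.0400) = 0.200

0.200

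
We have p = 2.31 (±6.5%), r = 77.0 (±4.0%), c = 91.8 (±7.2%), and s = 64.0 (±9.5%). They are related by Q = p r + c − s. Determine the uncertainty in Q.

Let w = p·r = 178. δw/w = √((1·δp/p)² + (1·δr/r)²) = √(0.00423 + 0.00160) = 0.0763, so δw = 13.6.
Q = w + c − s: δQ = √(δw² + δc² + δs²) = √(184 + 43.7 + 37.0) = 16.3

16.3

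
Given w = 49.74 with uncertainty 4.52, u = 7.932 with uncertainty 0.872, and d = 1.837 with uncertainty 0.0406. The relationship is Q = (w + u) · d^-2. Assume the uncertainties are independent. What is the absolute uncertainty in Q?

1.56

Let h = w + u = 57.67. δh = √(δw² + δu²) = √(20.4 + 0.760) = 4.60, so δh/h = 0.0798.
Q is then a monomial in h, d:
δQ/Q = √((δh/h)² + (-2·δd/d)²) = √(0.00637 + 0.00195) = 0.0912
Q = 17.09, so δQ = 0.0912 × 17.09 = 1.56.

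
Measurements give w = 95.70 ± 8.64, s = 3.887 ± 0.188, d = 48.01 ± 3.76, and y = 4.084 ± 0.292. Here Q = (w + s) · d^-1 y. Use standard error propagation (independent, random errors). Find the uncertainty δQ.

Let u = w + s = 99.59. δu = √(δw² + δs²) = √(74.6 + 0.0353) = 8.64, so δu/u = 0.0868.
Q is then a monomial in u, d, y:
δQ/Q = √((δu/u)² + (-1·δd/d)² + (1·δy/y)²) = √(0.00753 + 0.00613 + 0.00511) = 0.137
Q = 8.471, so δQ = 0.137 × 8.471 = 1.16.

1.16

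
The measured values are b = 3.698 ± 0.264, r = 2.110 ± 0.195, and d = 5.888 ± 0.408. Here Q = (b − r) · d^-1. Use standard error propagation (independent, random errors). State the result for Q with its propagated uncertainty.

0.2697 ± 0.0588

Let u = b − r = 1.588. δu = √(δb² + δr²) = √(0.0697 + 0.0380) = 0.328, so δu/u = 0.207.
Q is then a monomial in u, d:
δQ/Q = √((δu/u)² + (-1·δd/d)²) = √(0.0427 + 0.00480) = 0.218
Q = 0.2697, so δQ = 0.218 × 0.2697 = 0.0588.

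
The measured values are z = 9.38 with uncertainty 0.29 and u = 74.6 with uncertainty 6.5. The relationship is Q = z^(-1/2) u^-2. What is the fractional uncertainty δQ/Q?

0.175

For a monomial Q ∝ z^(-1/2), u^-2, fractional errors add in quadrature:
  (−½·δz/z)² = (-0.5×0.0309)² = 0.000239;  (-2·δu/u)² = (-2×0.0871)² = 0.0304
δQ/Q = √(0.0306) = 0.175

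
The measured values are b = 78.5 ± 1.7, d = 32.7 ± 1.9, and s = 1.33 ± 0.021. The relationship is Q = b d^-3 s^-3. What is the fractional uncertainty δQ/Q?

0.182

Q is a product of powers, so relative uncertainties combine in quadrature:
  (1·δb/b)² = (1×0.0217)² = 0.000469;  (-3·δd/d)² = (-3×0.0581)² = 0.0304;  (-3·δs/s)² = (-3×0.0158)² = 0.00224
δQ/Q = √(0.0331) = 0.182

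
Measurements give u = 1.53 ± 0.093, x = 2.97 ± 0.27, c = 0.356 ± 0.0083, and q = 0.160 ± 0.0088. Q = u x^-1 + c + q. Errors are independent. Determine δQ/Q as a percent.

Let p = u·x^-1 = 0.515. δp/p = √((1·δu/u)² + (-1·δx/x)²) = √(0.00369 + 0.00826) = 0.109, so δp = 0.0563.
Q = p + c + q: δQ = √(δp² + δc² + δq²) = √(0.00317 + 6.89e-05 + 7.74e-05) = 0.0576
Q = 1.03, so δQ/Q = 0.0576/1.03 = 0.0559.

5.59%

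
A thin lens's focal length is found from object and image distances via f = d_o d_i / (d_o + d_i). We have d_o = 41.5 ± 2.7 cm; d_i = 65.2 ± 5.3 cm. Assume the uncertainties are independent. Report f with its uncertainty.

∂f/∂d_o = (d_i/(d_o+d_i))² = 0.373;  ∂f/∂d_i = (d_o/(d_o+d_i))² = 0.151
δf = √((∂f/∂d_o · δd_o)² + (∂f/∂d_i · δd_i)²) = √(1.02 + 0.643) = 1.29 cm
f = 25.4 cm.

25.4 ± 1.29 cm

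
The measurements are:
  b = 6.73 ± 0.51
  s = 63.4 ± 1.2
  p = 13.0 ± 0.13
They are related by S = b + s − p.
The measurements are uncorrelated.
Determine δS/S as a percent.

2.29%

Each term contributes (cᵢ δxᵢ)² to (δS)²:
  (δb)² = 0.260;  (δs)² = 1.44;  (δp)² = 0.0169
δS = √(1.72) = 1.31
S = 57.1, so δS/S = 1.31/57.1 = 0.0229.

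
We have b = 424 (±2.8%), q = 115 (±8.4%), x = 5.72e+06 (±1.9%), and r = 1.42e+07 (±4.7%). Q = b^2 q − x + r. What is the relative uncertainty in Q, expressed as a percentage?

Let p = b^2·q = 2.07e+07. δp/p = √((2·δb/b)² + (1·δq/q)²) = √(0.00314 + 0.00706) = 0.101, so δp = 2.09e+06.
Q = p − x + r: δQ = √(δp² + δx² + δr²) = √(4.36e+12 + 1.18e+10 + 4.45e+11) = 2.19e+06
Q = 2.92e+07, so δQ/Q = 2.19e+06/2.92e+07 = 0.0753.

7.53%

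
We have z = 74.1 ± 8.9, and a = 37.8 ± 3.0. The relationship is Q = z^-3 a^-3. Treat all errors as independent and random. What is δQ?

Each factor contributes (exponent × relative error)² to (δQ/Q)²:
  (-3·δz/z)² = (-3×0.120)² = 0.130;  (-3·δa/a)² = (-3×0.0794)² = 0.0567
δQ/Q = √(0.187) = 0.432
Q = 4.55e-11, so δQ = 0.432 × 4.55e-11 = 1.97e-11.

1.97e-11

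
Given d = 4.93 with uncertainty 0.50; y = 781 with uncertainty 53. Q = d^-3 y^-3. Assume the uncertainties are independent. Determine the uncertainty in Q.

6.41e-12

Since Q is a product/quotient, work with relative uncertainties:
  (-3·δd/d)² = (-3×0.101)² = 0.0926;  (-3·δy/y)² = (-3×0.0679)² = 0.0414
δQ/Q = √(0.134) = 0.366
Q = 1.75e-11, so δQ = 0.366 × 1.75e-11 = 6.41e-12.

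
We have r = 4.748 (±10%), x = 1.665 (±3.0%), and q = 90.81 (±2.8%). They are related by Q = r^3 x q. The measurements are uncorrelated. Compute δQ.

4900

Each factor contributes (exponent × relative error)² to (δQ/Q)²:
  (3·δr/r)² = (3×0.100)² = 0.0900;  (1·δx/x)² = (1×0.0300)² = 0.000900;  (1·δq/q)² = (1×0.0280)² = 0.000784
δQ/Q = √(0.0917) = 0.303
Q = 16180, so δQ = 0.303 × 16180 = 4900.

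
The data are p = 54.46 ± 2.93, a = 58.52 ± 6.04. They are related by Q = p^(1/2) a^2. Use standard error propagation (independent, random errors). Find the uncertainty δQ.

Since Q is a product/quotient, work with relative uncertainties:
  (½·δp/p)² = (0.5×0.0538)² = 0.000724;  (2·δa/a)² = (2×0.103)² = 0.0426
δQ/Q = √(0.0433) = 0.208
Q = 25270, so δQ = 0.208 × 25270 = 5260.

5260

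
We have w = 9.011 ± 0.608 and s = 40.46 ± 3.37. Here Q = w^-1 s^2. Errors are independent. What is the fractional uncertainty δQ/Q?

Relative error in a monomial: (δQ/Q)² = Σ (nᵢ · δxᵢ/xᵢ)².
  (-1·δw/w)² = (-1×0.0675)² = 0.00455;  (2·δs/s)² = (2×0.0833)² = 0.0278
δQ/Q = √(0.0323) = 0.180

0.180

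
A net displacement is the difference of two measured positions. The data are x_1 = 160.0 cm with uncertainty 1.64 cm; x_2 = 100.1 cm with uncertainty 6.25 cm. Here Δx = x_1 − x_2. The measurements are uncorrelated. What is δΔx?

Δx is a linear combination, so absolute uncertainties add in quadrature:
  (δx_1)² = 2.69;  (δx_2)² = 39.1
δΔx = √(41.8) = 6.46 cm

6.46 cm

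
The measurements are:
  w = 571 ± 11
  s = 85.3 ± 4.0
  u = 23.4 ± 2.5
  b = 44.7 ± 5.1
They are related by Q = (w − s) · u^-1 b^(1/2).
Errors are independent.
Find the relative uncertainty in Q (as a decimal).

Let h = w − s = 486. δh = √(δw² + δs²) = √(121 + 16.0) = 11.7, so δh/h = 0.0241.
Q is then a monomial in h, u, b:
δQ/Q = √((δh/h)² + (-1·δu/u)² + (½·δb/b)²) = √(0.000581 + 0.0114 + 0.00325) = 0.123

0.123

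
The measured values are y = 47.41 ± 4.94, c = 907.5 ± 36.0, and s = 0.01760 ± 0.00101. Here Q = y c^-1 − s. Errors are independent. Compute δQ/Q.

0.171

Let p = y·c^-1 = 0.05224. δp/p = √((1·δy/y)² + (-1·δc/c)²) = √(0.0109 + 0.00157) = 0.111, so δp = 0.00582.
Q = p − s: δQ = √(δp² + δs²) = √(3.39e-05 + 1.02e-06) = 0.00591
Q = 0.03464, so δQ/Q = 0.00591/0.03464 = 0.171.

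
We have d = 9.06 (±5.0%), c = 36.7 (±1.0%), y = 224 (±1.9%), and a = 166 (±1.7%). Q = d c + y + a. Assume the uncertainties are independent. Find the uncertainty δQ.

17.7

Let p = d·c = 333. δp/p = √((1·δd/d)² + (1·δc/c)²) = √(0.00250 + 0.000100) = 0.0510, so δp = 17.0.
Q = p + y + a: δQ = √(δp² + δy² + δa²) = √(287 + 18.1 + 7.96) = 17.7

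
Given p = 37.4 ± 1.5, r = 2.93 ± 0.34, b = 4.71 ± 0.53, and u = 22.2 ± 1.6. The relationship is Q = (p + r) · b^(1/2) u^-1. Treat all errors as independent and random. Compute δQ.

Let w = p + r = 40.3. δw = √(δp² + δr²) = √(2.25 + 0.116) = 1.54, so δw/w = 0.0381.
Q is then a monomial in w, b, u:
δQ/Q = √((δw/w)² + (½·δb/b)² + (-1·δu/u)²) = √(0.00145 + 0.00317 + 0.00519) = 0.0991
Q = 3.94, so δQ = 0.0991 × 3.94 = 0.391.

0.391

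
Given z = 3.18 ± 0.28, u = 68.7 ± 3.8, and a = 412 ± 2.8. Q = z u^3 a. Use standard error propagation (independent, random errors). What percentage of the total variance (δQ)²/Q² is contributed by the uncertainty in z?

21.9%

(δQ/Q)² = (1·δz/z)² + (3·δu/u)² + (1·δa/a)²
  z term: (1×0.0881)² = 0.00775
  u term: (3×0.0553)² = 0.0275
  a term: (1×0.00680)² = 4.62e-05
Total = 0.0353. Share from z = 0.00775/0.0353 = 0.219.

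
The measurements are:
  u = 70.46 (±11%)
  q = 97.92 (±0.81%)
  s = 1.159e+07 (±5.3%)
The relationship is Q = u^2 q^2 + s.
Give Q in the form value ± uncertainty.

Let p = u^2·q^2 = 4.76e+07. δp/p = √((2·δu/u)² + (2·δq/q)²) = √(0.0484 + 0.000262) = 0.221, so δp = 1.05e+07.
Q = p + s: δQ = √(δp² + δs²) = √(1.1e+14 + 3.77e+11) = 1.05e+07
Q = 5.919e+07.

(5.919 ± 1.05) × 10^7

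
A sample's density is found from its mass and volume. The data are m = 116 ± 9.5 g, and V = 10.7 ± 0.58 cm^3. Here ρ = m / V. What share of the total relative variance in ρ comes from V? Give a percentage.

30.5%

(δρ/ρ)² = (1·δm/m)² + (-1·δV/V)²
  m term: (1×0.0819)² = 0.00671
  V term: (-1×0.0542)² = 0.00294
Total = 0.00965. Share from V = 0.00294/0.00965 = 0.305.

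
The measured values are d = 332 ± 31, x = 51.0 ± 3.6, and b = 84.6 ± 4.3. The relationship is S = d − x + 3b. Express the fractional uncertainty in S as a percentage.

6.31%

Each term contributes (cᵢ δxᵢ)² to (δS)²:
  (δd)² = 961;  (δx)² = 13.0;  (3·δb)² = 166
δS = √(1140) = 33.8
S = 535, so δS/S = 33.8/535 = 0.0631.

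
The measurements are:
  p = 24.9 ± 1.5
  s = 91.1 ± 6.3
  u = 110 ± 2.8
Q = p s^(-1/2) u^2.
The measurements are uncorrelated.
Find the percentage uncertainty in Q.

8.61%

Relative error in a monomial: (δQ/Q)² = Σ (nᵢ · δxᵢ/xᵢ)².
  (1·δp/p)² = (1×0.0602)² = 0.00363;  (−½·δs/s)² = (-0.5×0.0692)² = 0.00120;  (2·δu/u)² = (2×0.0255)² = 0.00259
δQ/Q = √(0.00742) = 0.0861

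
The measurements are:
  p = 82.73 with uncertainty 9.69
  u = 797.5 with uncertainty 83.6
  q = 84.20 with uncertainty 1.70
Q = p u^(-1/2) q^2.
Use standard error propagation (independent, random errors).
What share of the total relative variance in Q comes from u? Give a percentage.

15.2%

(δQ/Q)² = (1·δp/p)² + (−½·δu/u)² + (2·δq/q)²
  p term: (1×0.117)² = 0.0137
  u term: (-0.5×0.105)² = 0.00275
  q term: (2×0.0202)² = 0.00163
Total = 0.0181. Share from u = 0.00275/0.0181 = 0.152.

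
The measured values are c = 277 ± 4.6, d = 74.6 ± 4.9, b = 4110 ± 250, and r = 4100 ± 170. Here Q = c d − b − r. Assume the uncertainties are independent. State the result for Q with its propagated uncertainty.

Let p = c·d = 20700. δp/p = √((1·δc/c)² + (1·δd/d)²) = √(0.000276 + 0.00431) = 0.0678, so δp = 1400.
Q = p − b − r: δQ = √(δp² + δb² + δr²) = √(1.96e+06 + 62500 + 28900) = 1430
Q = 12500.

12500 ± 1430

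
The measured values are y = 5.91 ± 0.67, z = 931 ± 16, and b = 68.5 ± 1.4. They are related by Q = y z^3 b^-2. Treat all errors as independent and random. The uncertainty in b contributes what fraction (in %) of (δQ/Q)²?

(δQ/Q)² = (1·δy/y)² + (3·δz/z)² + (-2·δb/b)²
  y term: (1×0.113)² = 0.0129
  z term: (3×0.0172)² = 0.00266
  b term: (-2×0.0204)² = 0.00167
Total = 0.0172. Share from b = 0.00167/0.0172 = 0.0972.

9.72%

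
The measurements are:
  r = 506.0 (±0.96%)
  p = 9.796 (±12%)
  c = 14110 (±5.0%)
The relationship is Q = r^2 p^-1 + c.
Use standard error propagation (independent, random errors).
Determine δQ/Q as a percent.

Let w = r^2·p^-1 = 26140. δw/w = √((2·δr/r)² + (-1·δp/p)²) = √(0.000369 + 0.0144) = 0.122, so δw = 3180.
Q = w + c: δQ = √(δw² + δc²) = √(1.01e+07 + 4.98e+05) = 3250
Q = 40250, so δQ/Q = 3250/40250 = 0.0808.

8.08%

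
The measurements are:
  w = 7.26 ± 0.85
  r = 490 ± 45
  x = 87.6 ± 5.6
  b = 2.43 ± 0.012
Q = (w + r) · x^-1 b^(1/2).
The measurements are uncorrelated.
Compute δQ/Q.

0.111

Let u = w + r = 497. δu = √(δw² + δr²) = √(0.722 + 2020) = 45.0, so δu/u = 0.0905.
Q is then a monomial in u, x, b:
δQ/Q = √((δu/u)² + (-1·δx/x)² + (½·δb/b)²) = √(0.00819 + 0.00409 + 6.1e-06) = 0.111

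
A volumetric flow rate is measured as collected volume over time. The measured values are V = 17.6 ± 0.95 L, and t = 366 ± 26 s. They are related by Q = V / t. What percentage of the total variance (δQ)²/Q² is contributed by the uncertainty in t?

63.4%

(δQ/Q)² = (1·δV/V)² + (-1·δt/t)²
  V term: (1×0.0540)² = 0.00291
  t term: (-1×0.0710)² = 0.00505
Total = 0.00796. Share from t = 0.00505/0.00796 = 0.634.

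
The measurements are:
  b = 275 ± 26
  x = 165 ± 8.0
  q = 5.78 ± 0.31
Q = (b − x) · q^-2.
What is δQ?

0.888

Let u = b − x = 110. δu = √(δb² + δx²) = √(676 + 64.0) = 27.2, so δu/u = 0.247.
Q is then a monomial in u, q:
δQ/Q = √((δu/u)² + (-2·δq/q)²) = √(0.0612 + 0.0115) = 0.270
Q = 3.29, so δQ = 0.270 × 3.29 = 0.888.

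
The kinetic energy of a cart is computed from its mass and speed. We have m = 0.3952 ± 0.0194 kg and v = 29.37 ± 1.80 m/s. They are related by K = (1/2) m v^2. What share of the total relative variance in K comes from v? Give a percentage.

86.2%

(δK/K)² = (1·δm/m)² + (2·δv/v)²
  m term: (1×0.0491)² = 0.00241
  v term: (2×0.0613)² = 0.0150
Total = 0.0174. Share from v = 0.0150/0.0174 = 0.862.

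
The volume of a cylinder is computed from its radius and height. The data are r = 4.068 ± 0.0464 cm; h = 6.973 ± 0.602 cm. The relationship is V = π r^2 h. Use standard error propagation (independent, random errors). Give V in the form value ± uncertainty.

362.5 ± 32.4 cm^3

Products/powers → add relative errors in quadrature, weighted by exponent:
  (2·δr/r)² = (2×0.0114)² = 0.000520;  (1·δh/h)² = (1×0.0863)² = 0.00745
δV/V = √(0.00797) = 0.0893
V = 362.5 cm^3, so δV = 0.0893 × 362.5 = 32.4 cm^3.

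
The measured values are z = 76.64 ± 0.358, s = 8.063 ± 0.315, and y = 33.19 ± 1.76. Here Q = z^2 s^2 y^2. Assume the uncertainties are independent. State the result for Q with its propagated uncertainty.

(4.206 ± 0.556) × 10^8

Each factor contributes (exponent × relative error)² to (δQ/Q)²:
  (2·δz/z)² = (2×0.00467)² = 8.73e-05;  (2·δs/s)² = (2×0.0391)² = 0.00611;  (2·δy/y)² = (2×0.0530)² = 0.0112
δQ/Q = √(0.0174) = 0.132
Q = 4.206e+08, so δQ = 0.132 × 4.206e+08 = 5.56e+07.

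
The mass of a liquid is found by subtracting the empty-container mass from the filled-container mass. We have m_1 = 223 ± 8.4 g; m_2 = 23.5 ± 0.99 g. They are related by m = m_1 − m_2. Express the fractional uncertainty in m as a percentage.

For a sum/difference, combine absolute errors in quadrature:
  (δm_1)² = 70.6;  (δm_2)² = 0.980
δm = √(71.5) = 8.46 g
m = 200 g, so δm/m = 8.46/200 = 0.0424.

4.24%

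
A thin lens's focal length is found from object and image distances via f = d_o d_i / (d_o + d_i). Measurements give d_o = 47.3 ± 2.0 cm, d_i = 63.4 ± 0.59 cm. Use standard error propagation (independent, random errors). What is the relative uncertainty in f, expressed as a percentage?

2.45%

∂f/∂d_o = (d_i/(d_o+d_i))² = 0.328;  ∂f/∂d_i = (d_o/(d_o+d_i))² = 0.183
δf = √((∂f/∂d_o · δd_o)² + (∂f/∂d_i · δd_i)²) = √(0.430 + 0.0116) = 0.665 cm
f = 27.1 cm, so δf/f = 0.665/27.1 = 0.0245.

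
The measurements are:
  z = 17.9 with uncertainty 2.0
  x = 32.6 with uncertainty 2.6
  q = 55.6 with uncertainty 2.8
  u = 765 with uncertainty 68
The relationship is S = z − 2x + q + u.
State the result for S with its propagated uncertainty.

For a sum/difference, combine absolute errors in quadrature:
  (δz)² = 4.00;  (2·δx)² = 27.0;  (δq)² = 7.84;  (δu)² = 4620
δS = √(4660) = 68.3
S = 773.

773 ± 68.3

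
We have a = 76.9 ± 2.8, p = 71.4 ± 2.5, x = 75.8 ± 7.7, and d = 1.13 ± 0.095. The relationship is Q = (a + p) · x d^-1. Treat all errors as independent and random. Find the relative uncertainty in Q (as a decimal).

0.134

Let u = a + p = 148. δu = √(δa² + δp²) = √(7.84 + 6.25) = 3.75, so δu/u = 0.0253.
Q is then a monomial in u, x, d:
δQ/Q = √((δu/u)² + (1·δx/x)² + (-1·δd/d)²) = √(0.000641 + 0.0103 + 0.00707) = 0.134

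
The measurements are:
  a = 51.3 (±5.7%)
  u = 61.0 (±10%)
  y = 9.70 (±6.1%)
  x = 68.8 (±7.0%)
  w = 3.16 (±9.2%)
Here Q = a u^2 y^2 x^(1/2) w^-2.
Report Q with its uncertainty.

(1.49 ± 0.455) × 10^7

Products/powers → add relative errors in quadrature, weighted by exponent:
  (1·δa/a)² = (1×0.0570)² = 0.00325;  (2·δu/u)² = (2×0.100)² = 0.0400;  (2·δy/y)² = (2×0.0610)² = 0.0149;  (½·δx/x)² = (0.5×0.0700)² = 0.00123;  (-2·δw/w)² = (-2×0.0920)² = 0.0339
δQ/Q = √(0.0932) = 0.305
Q = 1.49e+07, so δQ = 0.305 × 1.49e+07 = 4.55e+06.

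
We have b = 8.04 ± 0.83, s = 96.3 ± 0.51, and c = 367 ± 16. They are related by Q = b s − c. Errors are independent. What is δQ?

81.6

Let p = b·s = 774. δp/p = √((1·δb/b)² + (1·δs/s)²) = √(0.0107 + 2.8e-05) = 0.103, so δp = 80.0.
Q = p − c: δQ = √(δp² + δc²) = √(6410 + 256) = 81.6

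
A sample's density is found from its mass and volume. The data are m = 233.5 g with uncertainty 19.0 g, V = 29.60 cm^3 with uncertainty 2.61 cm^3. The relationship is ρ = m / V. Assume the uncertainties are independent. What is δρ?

Products/powers → add relative errors in quadrature, weighted by exponent:
  (1·δm/m)² = (1×0.0814)² = 0.00662;  (-1·δV/V)² = (-1×0.0882)² = 0.00777
δρ/ρ = √(0.0144) = 0.120
ρ = 7.889 g/cm^3, so δρ = 0.120 × 7.889 = 0.946 g/cm^3.

0.946 g/cm^3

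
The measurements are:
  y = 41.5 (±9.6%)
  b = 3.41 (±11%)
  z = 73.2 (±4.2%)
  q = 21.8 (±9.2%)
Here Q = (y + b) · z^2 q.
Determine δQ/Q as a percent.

Let u = y + b = 44.9. δu = √(δy² + δb²) = √(15.9 + 0.141) = 4.00, so δu/u = 0.0891.
Q is then a monomial in u, z, q:
δQ/Q = √((δu/u)² + (2·δz/z)² + (1·δq/q)²) = √(0.00794 + 0.00706 + 0.00846) = 0.153

15.3%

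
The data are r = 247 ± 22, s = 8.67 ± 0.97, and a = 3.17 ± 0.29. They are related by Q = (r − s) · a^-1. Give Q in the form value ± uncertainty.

Let u = r − s = 238. δu = √(δr² + δs²) = √(484 + 0.941) = 22.0, so δu/u = 0.0924.
Q is then a monomial in u, a:
δQ/Q = √((δu/u)² + (-1·δa/a)²) = √(0.00854 + 0.00837) = 0.130
Q = 75.2, so δQ = 0.130 × 75.2 = 9.78.

75.2 ± 9.78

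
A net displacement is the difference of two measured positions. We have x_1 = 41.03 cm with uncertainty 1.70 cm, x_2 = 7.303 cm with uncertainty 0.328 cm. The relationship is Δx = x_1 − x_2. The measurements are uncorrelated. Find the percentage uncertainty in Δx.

5.13%

Sums and differences: (δΔx)² = Σ (cᵢ δxᵢ)².
  (δx_1)² = 2.89;  (δx_2)² = 0.108
δΔx = √(3.00) = 1.73 cm
Δx = 33.73 cm, so δΔx/Δx = 1.73/33.73 = 0.0513.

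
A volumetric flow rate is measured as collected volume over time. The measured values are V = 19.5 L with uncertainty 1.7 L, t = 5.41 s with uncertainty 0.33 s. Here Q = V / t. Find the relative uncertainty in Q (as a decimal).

Q is a product of powers, so relative uncertainties combine in quadrature:
  (1·δV/V)² = (1×0.0872)² = 0.00760;  (-1·δt/t)² = (-1×0.0610)² = 0.00372
δQ/Q = √(0.0113) = 0.106

0.106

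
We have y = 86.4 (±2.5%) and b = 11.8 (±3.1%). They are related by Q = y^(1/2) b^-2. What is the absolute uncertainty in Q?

For a monomial Q ∝ y^(1/2), b^-2, fractional errors add in quadrature:
  (½·δy/y)² = (0.5×0.0250)² = 0.000156;  (-2·δb/b)² = (-2×0.0310)² = 0.00384
δQ/Q = √(0.00400) = 0.0632
Q = 0.0668, so δQ = 0.0632 × 0.0668 = 0.00422.

0.00422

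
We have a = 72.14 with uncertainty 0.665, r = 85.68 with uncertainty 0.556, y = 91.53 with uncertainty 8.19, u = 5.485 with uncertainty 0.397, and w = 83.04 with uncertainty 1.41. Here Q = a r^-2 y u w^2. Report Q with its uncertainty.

34020 ± 4120

Q is a product of powers, so relative uncertainties combine in quadrature:
  (1·δa/a)² = (1×0.00922)² = 8.5e-05;  (-2·δr/r)² = (-2×0.00649)² = 0.000168;  (1·δy/y)² = (1×0.0895)² = 0.00801;  (1·δu/u)² = (1×0.0724)² = 0.00524;  (2·δw/w)² = (2×0.0170)² = 0.00115
δQ/Q = √(0.0147) = 0.121
Q = 34020, so δQ = 0.121 × 34020 = 4120.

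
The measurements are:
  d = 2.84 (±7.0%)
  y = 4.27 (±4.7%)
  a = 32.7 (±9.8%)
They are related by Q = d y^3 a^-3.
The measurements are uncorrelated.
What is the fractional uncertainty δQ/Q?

Relative error in a monomial: (δQ/Q)² = Σ (nᵢ · δxᵢ/xᵢ)².
  (1·δd/d)² = (1×0.0700)² = 0.00490;  (3·δy/y)² = (3×0.0470)² = 0.0199;  (-3·δa/a)² = (-3×0.0980)² = 0.0864
δQ/Q = √(0.111) = 0.333

0.333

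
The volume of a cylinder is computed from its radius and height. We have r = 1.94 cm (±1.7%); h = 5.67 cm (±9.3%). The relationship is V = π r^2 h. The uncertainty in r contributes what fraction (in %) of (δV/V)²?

11.8%

(δV/V)² = (2·δr/r)² + (1·δh/h)²
  r term: (2×0.0170)² = 0.00116
  h term: (1×0.0930)² = 0.00865
Total = 0.00981. Share from r = 0.00116/0.00981 = 0.118.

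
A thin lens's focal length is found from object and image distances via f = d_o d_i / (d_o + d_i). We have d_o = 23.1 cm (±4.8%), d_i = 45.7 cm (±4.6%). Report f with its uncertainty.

15.3 ± 0.544 cm

∂f/∂d_o = (d_i/(d_o+d_i))² = 0.441;  ∂f/∂d_i = (d_o/(d_o+d_i))² = 0.113
δf = √((∂f/∂d_o · δd_o)² + (∂f/∂d_i · δd_i)²) = √(0.239 + 0.0562) = 0.544 cm
f = 15.3 cm.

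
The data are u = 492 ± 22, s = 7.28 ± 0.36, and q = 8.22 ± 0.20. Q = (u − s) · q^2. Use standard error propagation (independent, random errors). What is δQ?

Let w = u − s = 485. δw = √(δu² + δs²) = √(484 + 0.130) = 22.0, so δw/w = 0.0454.
Q is then a monomial in w, q:
δQ/Q = √((δw/w)² + (2·δq/q)²) = √(0.00206 + 0.00237) = 0.0665
Q = 32800, so δQ = 0.0665 × 32800 = 2180.

2180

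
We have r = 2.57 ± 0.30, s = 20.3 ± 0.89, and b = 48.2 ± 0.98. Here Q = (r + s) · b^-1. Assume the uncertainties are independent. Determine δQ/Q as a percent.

Let u = r + s = 22.9. δu = √(δr² + δs²) = √(0.0900 + 0.792) = 0.939, so δu/u = 0.0411.
Q is then a monomial in u, b:
δQ/Q = √((δu/u)² + (-1·δb/b)²) = √(0.00169 + 0.000413) = 0.0458

4.58%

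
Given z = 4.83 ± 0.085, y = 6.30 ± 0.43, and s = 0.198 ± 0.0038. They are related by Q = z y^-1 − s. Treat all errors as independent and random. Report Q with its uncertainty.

0.569 ± 0.0542

Let p = z·y^-1 = 0.767. δp/p = √((1·δz/z)² + (-1·δy/y)²) = √(0.000310 + 0.00466) = 0.0705, so δp = 0.0540.
Q = p − s: δQ = √(δp² + δs²) = √(0.00292 + 1.44e-05) = 0.0542
Q = 0.569.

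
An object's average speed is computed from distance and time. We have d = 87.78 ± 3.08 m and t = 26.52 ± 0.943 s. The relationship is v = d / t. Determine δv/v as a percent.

5.00%

Each factor contributes (exponent × relative error)² to (δv/v)²:
  (1·δd/d)² = (1×0.0351)² = 0.00123;  (-1·δt/t)² = (-1×0.0356)² = 0.00126
δv/v = √(0.00250) = 0.0500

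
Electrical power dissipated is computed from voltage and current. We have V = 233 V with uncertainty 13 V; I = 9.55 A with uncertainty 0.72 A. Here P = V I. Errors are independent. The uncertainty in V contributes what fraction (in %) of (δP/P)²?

(δP/P)² = (1·δV/V)² + (1·δI/I)²
  V term: (1×0.0558)² = 0.00311
  I term: (1×0.0754)² = 0.00568
Total = 0.00880. Share from V = 0.00311/0.00880 = 0.354.

35.4%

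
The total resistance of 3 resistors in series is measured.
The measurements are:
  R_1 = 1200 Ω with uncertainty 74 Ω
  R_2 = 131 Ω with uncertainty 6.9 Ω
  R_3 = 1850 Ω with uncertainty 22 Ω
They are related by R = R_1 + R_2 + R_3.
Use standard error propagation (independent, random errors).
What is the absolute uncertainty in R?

R is a linear combination, so absolute uncertainties add in quadrature:
  (δR_1)² = 5480;  (δR_2)² = 47.6;  (δR_3)² = 484
δR = √(6010) = 77.5 Ω

77.5 Ω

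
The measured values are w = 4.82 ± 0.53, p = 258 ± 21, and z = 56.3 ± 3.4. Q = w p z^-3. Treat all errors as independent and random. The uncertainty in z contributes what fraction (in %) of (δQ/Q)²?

63.7%

(δQ/Q)² = (1·δw/w)² + (1·δp/p)² + (-3·δz/z)²
  w term: (1×0.110)² = 0.0121
  p term: (1×0.0814)² = 0.00663
  z term: (-3×0.0604)² = 0.0328
Total = 0.0515. Share from z = 0.0328/0.0515 = 0.637.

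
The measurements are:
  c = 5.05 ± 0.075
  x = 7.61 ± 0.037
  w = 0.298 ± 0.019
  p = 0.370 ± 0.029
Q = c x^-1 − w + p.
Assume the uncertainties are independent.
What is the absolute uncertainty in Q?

0.0362

Let h = c·x^-1 = 0.664. δh/h = √((1·δc/c)² + (-1·δx/x)²) = √(0.000221 + 2.36e-05) = 0.0156, so δh = 0.0104.
Q = h − w + p: δQ = √(δh² + δw² + δp²) = √(0.000108 + 0.000361 + 0.000841) = 0.0362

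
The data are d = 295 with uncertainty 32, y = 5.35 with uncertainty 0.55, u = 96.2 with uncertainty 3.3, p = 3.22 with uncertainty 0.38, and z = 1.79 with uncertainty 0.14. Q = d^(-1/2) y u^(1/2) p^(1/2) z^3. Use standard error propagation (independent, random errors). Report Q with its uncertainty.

For a monomial Q ∝ d^(-1/2), y, u^(1/2), p^(1/2), z^3, fractional errors add in quadrature:
  (−½·δd/d)² = (-0.5×0.108)² = 0.00294;  (1·δy/y)² = (1×0.103)² = 0.0106;  (½·δu/u)² = (0.5×0.0343)² = 0.000294;  (½·δp/p)² = (0.5×0.118)² = 0.00348;  (3·δz/z)² = (3×0.0782)² = 0.0551
δQ/Q = √(0.0723) = 0.269
Q = 31.4, so δQ = 0.269 × 31.4 = 8.46.

31.4 ± 8.46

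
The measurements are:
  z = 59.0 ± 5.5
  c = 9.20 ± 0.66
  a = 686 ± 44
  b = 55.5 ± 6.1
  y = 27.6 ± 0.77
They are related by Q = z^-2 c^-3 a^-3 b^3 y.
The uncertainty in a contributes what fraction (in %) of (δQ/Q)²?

(δQ/Q)² = (-2·δz/z)² + (-3·δc/c)² + (-3·δa/a)² + (3·δb/b)² + (1·δy/y)²
  z term: (-2×0.0932)² = 0.0348
  c term: (-3×0.0717)² = 0.0463
  a term: (-3×0.0641)² = 0.0370
  b term: (3×0.110)² = 0.109
  y term: (1×0.0279)² = 0.000778
Total = 0.228. Share from a = 0.0370/0.228 = 0.163.

16.3%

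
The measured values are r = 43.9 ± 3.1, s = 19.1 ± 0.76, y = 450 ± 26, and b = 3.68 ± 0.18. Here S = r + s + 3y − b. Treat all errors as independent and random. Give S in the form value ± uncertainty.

Each term contributes (cᵢ δxᵢ)² to (δS)²:
  (δr)² = 9.61;  (δs)² = 0.578;  (3·δy)² = 6080;  (δb)² = 0.0324
δS = √(6090) = 78.1
S = 1410.

1410 ± 78.1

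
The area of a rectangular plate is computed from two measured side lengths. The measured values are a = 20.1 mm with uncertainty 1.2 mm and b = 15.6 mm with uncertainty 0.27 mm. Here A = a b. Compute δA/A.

0.0622

Relative error in a monomial: (δA/A)² = Σ (nᵢ · δxᵢ/xᵢ)².
  (1·δa/a)² = (1×0.0597)² = 0.00356;  (1·δb/b)² = (1×0.0173)² = 0.000300
δA/A = √(0.00386) = 0.0622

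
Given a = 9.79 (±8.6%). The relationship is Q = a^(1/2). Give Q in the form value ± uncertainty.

Products/powers → add relative errors in quadrature, weighted by exponent:
  (½·δa/a)² = (0.5×0.0860)² = 0.00185
δQ/Q = √(0.00185) = 0.0430
Q = 3.13, so δQ = 0.0430 × 3.13 = 0.135.

3.13 ± 0.135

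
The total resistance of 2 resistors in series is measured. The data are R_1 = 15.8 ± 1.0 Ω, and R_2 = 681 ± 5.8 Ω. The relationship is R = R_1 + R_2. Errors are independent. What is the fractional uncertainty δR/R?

R is a linear combination, so absolute uncertainties add in quadrature:
  (δR_1)² = 1.00;  (δR_2)² = 33.6
δR = √(34.6) = 5.89 Ω
R = 697 Ω, so δR/R = 5.89/697 = 0.00845.

0.00845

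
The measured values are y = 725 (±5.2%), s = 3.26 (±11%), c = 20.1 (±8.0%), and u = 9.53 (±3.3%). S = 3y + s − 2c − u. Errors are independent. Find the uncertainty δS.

113

Each term contributes (cᵢ δxᵢ)² to (δS)²:
  (3·δy)² = 12800;  (δs)² = 0.129;  (2·δc)² = 10.3;  (δu)² = 0.0989
δS = √(12800) = 113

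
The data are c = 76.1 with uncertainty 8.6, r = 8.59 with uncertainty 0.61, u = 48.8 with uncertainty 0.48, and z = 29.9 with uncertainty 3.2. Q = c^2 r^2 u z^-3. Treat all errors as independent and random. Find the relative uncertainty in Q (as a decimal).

Since Q is a product/quotient, work with relative uncertainties:
  (2·δc/c)² = (2×0.113)² = 0.0511;  (2·δr/r)² = (2×0.0710)² = 0.0202;  (1·δu/u)² = (1×0.00984)² = 9.67e-05;  (-3·δz/z)² = (-3×0.107)² = 0.103
δQ/Q = √(0.174) = 0.418

0.418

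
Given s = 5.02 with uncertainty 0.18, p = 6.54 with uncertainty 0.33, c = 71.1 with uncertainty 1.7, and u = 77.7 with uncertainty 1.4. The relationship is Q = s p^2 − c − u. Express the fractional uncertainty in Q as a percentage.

35.0%

Let w = s·p^2 = 215. δw/w = √((1·δs/s)² + (2·δp/p)²) = √(0.00129 + 0.0102) = 0.107, so δw = 23.0.
Q = w − c − u: δQ = √(δw² + δc² + δu²) = √(529 + 2.89 + 1.96) = 23.1
Q = 65.9, so δQ/Q = 23.1/65.9 = 0.350.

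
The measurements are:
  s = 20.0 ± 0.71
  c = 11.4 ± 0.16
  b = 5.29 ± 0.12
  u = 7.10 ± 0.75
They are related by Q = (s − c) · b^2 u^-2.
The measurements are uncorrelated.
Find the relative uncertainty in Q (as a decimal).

Let w = s − c = 8.60. δw = √(δs² + δc²) = √(0.504 + 0.0256) = 0.728, so δw/w = 0.0846.
Q is then a monomial in w, b, u:
δQ/Q = √((δw/w)² + (2·δb/b)² + (-2·δu/u)²) = √(0.00716 + 0.00206 + 0.0446) = 0.232

0.232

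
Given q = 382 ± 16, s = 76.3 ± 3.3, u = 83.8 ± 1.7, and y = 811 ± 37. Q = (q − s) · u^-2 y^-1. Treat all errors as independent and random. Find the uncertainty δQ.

4.36e-06

Let w = q − s = 306. δw = √(δq² + δs²) = √(256 + 10.9) = 16.3, so δw/w = 0.0534.
Q is then a monomial in w, u, y:
δQ/Q = √((δw/w)² + (-2·δu/u)² + (-1·δy/y)²) = √(0.00286 + 0.00165 + 0.00208) = 0.0811
Q = 5.37e-05, so δQ = 0.0811 × 5.37e-05 = 4.36e-06.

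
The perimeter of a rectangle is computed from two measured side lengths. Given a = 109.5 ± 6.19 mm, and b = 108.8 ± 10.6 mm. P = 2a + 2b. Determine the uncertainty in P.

P is a linear combination, so absolute uncertainties add in quadrature:
  (2·δa)² = 153;  (2·δb)² = 449
δP = √(603) = 24.6 mm

24.6 mm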